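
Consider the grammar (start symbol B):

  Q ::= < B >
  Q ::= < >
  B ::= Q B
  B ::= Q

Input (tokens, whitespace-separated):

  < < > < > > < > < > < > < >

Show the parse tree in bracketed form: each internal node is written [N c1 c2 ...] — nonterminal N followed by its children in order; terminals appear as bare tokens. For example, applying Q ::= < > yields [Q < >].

B
Q B
< B > B
< Q B > B
< < > B > B
< < > Q > B
< < > < > > B
< < > < > > Q B
< < > < > > < > B
< < > < > > < > Q B
< < > < > > < > < > B
< < > < > > < > < > Q B
< < > < > > < > < > < > B
< < > < > > < > < > < > Q
< < > < > > < > < > < > < >

[B [Q < [B [Q < >] [B [Q < >]]] >] [B [Q < >] [B [Q < >] [B [Q < >] [B [Q < >]]]]]]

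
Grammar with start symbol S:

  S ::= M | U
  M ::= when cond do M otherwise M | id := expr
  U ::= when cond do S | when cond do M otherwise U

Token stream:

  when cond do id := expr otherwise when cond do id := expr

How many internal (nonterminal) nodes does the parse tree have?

6

[S [U when cond do [M id := expr] otherwise [U when cond do [S [M id := expr]]]]]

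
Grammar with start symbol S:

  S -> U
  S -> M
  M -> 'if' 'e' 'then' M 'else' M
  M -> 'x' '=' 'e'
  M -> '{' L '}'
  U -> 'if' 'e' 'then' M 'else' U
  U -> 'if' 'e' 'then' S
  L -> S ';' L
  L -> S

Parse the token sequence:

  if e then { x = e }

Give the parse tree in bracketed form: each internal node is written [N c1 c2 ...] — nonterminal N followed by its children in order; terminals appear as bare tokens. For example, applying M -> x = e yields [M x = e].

S
U
if e then S
if e then M
if e then { L }
if e then { S }
if e then { M }
if e then { x = e }

[S [U if e then [S [M { [L [S [M x = e]]] }]]]]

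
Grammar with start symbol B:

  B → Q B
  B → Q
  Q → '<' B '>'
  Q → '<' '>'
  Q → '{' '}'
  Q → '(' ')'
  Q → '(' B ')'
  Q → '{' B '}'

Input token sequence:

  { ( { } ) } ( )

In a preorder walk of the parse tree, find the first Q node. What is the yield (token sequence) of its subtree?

[B [Q { [B [Q ( [B [Q { }]] )]] }] [B [Q ( )]]]

{ ( { } ) }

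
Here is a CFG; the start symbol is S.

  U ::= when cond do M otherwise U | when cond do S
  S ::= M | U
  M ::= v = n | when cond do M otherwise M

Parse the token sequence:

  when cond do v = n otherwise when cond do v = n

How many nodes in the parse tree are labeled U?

[S [U when cond do [M v = n] otherwise [U when cond do [S [M v = n]]]]]

2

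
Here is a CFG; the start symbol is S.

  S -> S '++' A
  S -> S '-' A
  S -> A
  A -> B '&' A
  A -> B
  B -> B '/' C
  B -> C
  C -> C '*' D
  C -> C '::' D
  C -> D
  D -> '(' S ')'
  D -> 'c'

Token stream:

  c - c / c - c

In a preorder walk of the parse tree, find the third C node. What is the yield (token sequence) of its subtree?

c

[S [S [S [A [B [C [D c]]]]] - [A [B [B [C [D c]]] / [C [D c]]]]] - [A [B [C [D c]]]]]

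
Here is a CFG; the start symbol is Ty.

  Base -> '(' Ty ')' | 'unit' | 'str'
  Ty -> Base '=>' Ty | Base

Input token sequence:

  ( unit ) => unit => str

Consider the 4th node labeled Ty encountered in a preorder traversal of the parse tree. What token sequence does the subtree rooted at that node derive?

[Ty [Base ( [Ty [Base unit]] )] => [Ty [Base unit] => [Ty [Base str]]]]

str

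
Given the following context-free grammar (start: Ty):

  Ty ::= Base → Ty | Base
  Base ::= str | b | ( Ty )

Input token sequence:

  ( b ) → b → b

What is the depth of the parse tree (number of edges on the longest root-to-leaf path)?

4

[Ty [Base ( [Ty [Base b]] )] → [Ty [Base b] → [Ty [Base b]]]]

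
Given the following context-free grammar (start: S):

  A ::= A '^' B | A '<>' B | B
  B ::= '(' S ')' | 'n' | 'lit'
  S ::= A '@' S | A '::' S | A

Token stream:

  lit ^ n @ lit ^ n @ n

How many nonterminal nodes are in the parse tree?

[S [A [A [B lit]] ^ [B n]] @ [S [A [A [B lit]] ^ [B n]] @ [S [A [B n]]]]]

13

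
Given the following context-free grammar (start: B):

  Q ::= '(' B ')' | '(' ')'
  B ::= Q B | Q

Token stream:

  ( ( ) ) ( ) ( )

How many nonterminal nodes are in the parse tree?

[B [Q ( [B [Q ( )]] )] [B [Q ( )] [B [Q ( )]]]]

8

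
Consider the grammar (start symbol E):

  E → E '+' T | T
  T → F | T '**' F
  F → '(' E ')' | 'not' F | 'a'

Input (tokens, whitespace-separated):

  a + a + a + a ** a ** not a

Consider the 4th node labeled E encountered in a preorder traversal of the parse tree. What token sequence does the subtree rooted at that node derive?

[E [E [E [E [T [F a]]] + [T [F a]]] + [T [F a]]] + [T [T [T [F a]] ** [F a]] ** [F not [F a]]]]

a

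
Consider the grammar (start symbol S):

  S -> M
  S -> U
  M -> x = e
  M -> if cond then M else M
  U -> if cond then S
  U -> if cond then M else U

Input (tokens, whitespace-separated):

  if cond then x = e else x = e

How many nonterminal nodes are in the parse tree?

4

[S [M if cond then [M x = e] else [M x = e]]]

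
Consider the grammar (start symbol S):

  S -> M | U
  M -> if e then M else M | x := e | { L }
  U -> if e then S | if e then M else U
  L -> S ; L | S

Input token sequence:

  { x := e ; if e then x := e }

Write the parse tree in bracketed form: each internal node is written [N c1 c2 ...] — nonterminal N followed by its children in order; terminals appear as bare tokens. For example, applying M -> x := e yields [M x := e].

S
M
{ L }
{ S ; L }
{ M ; L }
{ x := e ; L }
{ x := e ; S }
{ x := e ; U }
{ x := e ; if e then S }
{ x := e ; if e then M }
{ x := e ; if e then x := e }

[S [M { [L [S [M x := e]] ; [L [S [U if e then [S [M x := e]]]]]] }]]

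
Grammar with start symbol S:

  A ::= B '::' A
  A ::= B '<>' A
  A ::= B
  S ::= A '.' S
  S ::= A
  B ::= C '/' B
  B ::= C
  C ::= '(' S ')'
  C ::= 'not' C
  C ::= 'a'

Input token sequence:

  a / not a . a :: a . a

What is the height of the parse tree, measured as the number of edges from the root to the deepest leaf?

[S [A [B [C a] / [B [C not [C a]]]]] . [S [A [B [C a]] :: [A [B [C a]]]] . [S [A [B [C a]]]]]]

6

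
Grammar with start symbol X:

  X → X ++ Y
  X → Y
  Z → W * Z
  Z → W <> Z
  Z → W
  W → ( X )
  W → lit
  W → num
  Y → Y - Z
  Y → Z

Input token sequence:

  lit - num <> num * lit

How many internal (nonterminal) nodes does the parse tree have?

[X [Y [Y [Z [W lit]]] - [Z [W num] <> [Z [W num] * [Z [W lit]]]]]]

11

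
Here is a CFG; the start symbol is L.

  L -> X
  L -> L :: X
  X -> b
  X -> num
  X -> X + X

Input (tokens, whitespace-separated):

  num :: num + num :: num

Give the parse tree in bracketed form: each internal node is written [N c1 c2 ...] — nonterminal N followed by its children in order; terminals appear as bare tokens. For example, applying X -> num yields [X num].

L
L :: X
L :: X :: X
X :: X :: X
num :: X :: X
num :: X + X :: X
num :: num + X :: X
num :: num + num :: X
num :: num + num :: num

[L [L [L [X num]] :: [X [X num] + [X num]]] :: [X num]]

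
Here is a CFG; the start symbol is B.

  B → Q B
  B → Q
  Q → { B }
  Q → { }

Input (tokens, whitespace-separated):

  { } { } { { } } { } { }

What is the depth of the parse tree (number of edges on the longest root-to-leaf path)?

6

[B [Q { }] [B [Q { }] [B [Q { [B [Q { }]] }] [B [Q { }] [B [Q { }]]]]]]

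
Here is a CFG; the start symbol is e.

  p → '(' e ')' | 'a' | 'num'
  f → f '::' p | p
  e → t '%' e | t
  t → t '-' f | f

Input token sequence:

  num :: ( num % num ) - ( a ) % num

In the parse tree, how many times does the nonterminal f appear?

7

[e [t [t [f [f [p num]] :: [p ( [e [t [f [p num]]] % [e [t [f [p num]]]]] )]]] - [f [p ( [e [t [f [p a]]]] )]]] % [e [t [f [p num]]]]]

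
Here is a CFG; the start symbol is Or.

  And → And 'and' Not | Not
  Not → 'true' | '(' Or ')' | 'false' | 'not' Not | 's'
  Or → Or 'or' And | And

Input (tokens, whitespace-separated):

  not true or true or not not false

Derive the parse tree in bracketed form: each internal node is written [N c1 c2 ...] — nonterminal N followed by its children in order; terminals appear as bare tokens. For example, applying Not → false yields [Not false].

[Or [Or [Or [And [Not not [Not true]]]] or [And [Not true]]] or [And [Not not [Not not [Not false]]]]]

Or
Or or And
Or or And or And
And or And or And
Not or And or And
not Not or And or And
not true or And or And
not true or Not or And
not true or true or And
not true or true or Not
not true or true or not Not
not true or true or not not Not
not true or true or not not false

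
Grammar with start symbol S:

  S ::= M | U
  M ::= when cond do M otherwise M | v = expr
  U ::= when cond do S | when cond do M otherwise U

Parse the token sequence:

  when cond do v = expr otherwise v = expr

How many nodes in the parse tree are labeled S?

[S [M when cond do [M v = expr] otherwise [M v = expr]]]

1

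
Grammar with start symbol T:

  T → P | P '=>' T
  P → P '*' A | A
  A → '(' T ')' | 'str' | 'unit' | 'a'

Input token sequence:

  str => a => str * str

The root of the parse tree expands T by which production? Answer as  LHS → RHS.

[T [P [A str]] => [T [P [A a]] => [T [P [P [A str]] * [A str]]]]]

T → P '=>' T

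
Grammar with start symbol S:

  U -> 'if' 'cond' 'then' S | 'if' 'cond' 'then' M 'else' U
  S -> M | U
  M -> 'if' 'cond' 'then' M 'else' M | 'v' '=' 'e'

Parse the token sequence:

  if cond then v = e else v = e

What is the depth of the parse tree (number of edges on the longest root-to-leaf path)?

3

[S [M if cond then [M v = e] else [M v = e]]]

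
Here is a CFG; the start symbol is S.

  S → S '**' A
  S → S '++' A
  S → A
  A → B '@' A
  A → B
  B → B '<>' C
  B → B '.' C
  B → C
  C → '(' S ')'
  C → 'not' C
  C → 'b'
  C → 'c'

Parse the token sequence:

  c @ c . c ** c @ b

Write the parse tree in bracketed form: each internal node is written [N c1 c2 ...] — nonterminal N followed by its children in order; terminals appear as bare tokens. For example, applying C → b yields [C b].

[S [S [A [B [C c]] @ [A [B [B [C c]] . [C c]]]]] ** [A [B [C c]] @ [A [B [C b]]]]]

S
S ** A
A ** A
B @ A ** A
C @ A ** A
c @ A ** A
c @ B ** A
c @ B . C ** A
c @ C . C ** A
c @ c . C ** A
c @ c . c ** A
c @ c . c ** B @ A
c @ c . c ** C @ A
c @ c . c ** c @ A
c @ c . c ** c @ B
c @ c . c ** c @ C
c @ c . c ** c @ b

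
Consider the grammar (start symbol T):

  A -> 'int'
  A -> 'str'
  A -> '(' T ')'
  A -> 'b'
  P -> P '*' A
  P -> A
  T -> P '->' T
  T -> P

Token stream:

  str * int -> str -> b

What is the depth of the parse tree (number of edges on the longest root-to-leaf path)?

5

[T [P [P [A str]] * [A int]] -> [T [P [A str]] -> [T [P [A b]]]]]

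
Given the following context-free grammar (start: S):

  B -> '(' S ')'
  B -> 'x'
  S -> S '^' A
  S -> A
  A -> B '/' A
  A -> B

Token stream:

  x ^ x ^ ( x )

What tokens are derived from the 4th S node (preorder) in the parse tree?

[S [S [S [A [B x]]] ^ [A [B x]]] ^ [A [B ( [S [A [B x]]] )]]]

x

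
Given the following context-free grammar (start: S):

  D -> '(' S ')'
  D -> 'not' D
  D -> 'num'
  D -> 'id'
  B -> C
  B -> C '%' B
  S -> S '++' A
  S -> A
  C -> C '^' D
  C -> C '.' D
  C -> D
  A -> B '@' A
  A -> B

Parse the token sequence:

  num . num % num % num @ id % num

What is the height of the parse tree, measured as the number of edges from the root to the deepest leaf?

[S [A [B [C [C [D num]] . [D num]] % [B [C [D num]] % [B [C [D num]]]]] @ [A [B [C [D id]] % [B [C [D num]]]]]]]

7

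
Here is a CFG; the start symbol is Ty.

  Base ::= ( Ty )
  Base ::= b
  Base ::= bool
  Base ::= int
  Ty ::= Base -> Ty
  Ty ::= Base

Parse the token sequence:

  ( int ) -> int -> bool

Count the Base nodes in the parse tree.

[Ty [Base ( [Ty [Base int]] )] -> [Ty [Base int] -> [Ty [Base bool]]]]

4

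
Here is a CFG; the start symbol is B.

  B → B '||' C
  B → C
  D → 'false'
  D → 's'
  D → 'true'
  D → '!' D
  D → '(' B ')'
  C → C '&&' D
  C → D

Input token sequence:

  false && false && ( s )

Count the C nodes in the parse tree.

[B [C [C [C [D false]] && [D false]] && [D ( [B [C [D s]]] )]]]

4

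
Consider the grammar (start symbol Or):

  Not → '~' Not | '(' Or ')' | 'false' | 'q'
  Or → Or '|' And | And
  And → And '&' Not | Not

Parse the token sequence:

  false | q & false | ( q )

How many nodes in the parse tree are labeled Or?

4

[Or [Or [Or [And [Not false]]] | [And [And [Not q]] & [Not false]]] | [And [Not ( [Or [And [Not q]]] )]]]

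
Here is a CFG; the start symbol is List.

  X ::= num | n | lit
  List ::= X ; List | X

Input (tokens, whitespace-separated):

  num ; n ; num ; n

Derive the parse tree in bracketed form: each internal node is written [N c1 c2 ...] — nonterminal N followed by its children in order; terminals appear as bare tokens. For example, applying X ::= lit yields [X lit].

List
X ; List
num ; List
num ; X ; List
num ; n ; List
num ; n ; X ; List
num ; n ; num ; List
num ; n ; num ; X
num ; n ; num ; n

[List [X num] ; [List [X n] ; [List [X num] ; [List [X n]]]]]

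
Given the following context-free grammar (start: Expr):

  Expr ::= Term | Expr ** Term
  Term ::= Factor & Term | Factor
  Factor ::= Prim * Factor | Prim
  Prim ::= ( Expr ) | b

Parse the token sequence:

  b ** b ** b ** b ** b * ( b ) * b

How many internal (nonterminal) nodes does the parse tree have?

[Expr [Expr [Expr [Expr [Expr [Term [Factor [Prim b]]]] ** [Term [Factor [Prim b]]]] ** [Term [Factor [Prim b]]]] ** [Term [Factor [Prim b]]]] ** [Term [Factor [Prim b] * [Factor [Prim ( [Expr [Term [Factor [Prim b]]]] )] * [Factor [Prim b]]]]]]

28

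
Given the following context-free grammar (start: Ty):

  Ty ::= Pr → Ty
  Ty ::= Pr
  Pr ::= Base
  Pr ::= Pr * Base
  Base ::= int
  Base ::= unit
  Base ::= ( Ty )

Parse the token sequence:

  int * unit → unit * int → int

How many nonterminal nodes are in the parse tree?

13

[Ty [Pr [Pr [Base int]] * [Base unit]] → [Ty [Pr [Pr [Base unit]] * [Base int]] → [Ty [Pr [Base int]]]]]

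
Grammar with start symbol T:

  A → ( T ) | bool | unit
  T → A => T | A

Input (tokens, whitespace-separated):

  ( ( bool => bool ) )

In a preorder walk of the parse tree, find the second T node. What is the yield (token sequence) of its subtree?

[T [A ( [T [A ( [T [A bool] => [T [A bool]]] )]] )]]

( bool => bool )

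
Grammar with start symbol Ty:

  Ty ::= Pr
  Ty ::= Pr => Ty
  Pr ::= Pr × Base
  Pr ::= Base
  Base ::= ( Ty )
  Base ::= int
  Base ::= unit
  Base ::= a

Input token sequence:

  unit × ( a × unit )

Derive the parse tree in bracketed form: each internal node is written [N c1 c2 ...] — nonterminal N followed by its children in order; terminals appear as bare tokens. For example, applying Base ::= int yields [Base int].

[Ty [Pr [Pr [Base unit]] × [Base ( [Ty [Pr [Pr [Base a]] × [Base unit]]] )]]]

Ty
Pr
Pr × Base
Base × Base
unit × Base
unit × ( Ty )
unit × ( Pr )
unit × ( Pr × Base )
unit × ( Base × Base )
unit × ( a × Base )
unit × ( a × unit )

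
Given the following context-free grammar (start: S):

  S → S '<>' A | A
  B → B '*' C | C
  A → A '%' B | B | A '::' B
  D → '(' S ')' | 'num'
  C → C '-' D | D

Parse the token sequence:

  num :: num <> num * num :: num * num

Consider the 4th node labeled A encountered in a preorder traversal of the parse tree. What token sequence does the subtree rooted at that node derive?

[S [S [A [A [B [C [D num]]]] :: [B [C [D num]]]]] <> [A [A [B [B [C [D num]]] * [C [D num]]]] :: [B [B [C [D num]]] * [C [D num]]]]]

num * num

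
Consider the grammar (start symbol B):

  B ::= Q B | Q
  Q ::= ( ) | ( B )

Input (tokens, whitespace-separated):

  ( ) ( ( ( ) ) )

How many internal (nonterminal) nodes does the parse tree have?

8

[B [Q ( )] [B [Q ( [B [Q ( [B [Q ( )]] )]] )]]]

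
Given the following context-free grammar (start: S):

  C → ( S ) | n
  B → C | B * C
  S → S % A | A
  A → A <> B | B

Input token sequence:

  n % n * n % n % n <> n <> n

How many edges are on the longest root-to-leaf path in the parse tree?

[S [S [S [S [A [B [C n]]]] % [A [B [B [C n]] * [C n]]]] % [A [B [C n]]]] % [A [A [A [B [C n]]] <> [B [C n]]] <> [B [C n]]]]

7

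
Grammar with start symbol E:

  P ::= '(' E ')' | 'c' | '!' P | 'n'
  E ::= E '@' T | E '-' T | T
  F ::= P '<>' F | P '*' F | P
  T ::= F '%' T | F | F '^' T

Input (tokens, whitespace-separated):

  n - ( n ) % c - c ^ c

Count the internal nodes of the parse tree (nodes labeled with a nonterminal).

22

[E [E [E [T [F [P n]]]] - [T [F [P ( [E [T [F [P n]]]] )]] % [T [F [P c]]]]] - [T [F [P c]] ^ [T [F [P c]]]]]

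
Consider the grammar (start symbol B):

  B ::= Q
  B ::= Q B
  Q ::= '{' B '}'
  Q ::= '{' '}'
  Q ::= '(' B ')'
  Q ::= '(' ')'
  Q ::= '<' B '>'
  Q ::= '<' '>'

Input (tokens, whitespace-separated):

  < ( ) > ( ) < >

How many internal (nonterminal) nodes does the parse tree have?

[B [Q < [B [Q ( )]] >] [B [Q ( )] [B [Q < >]]]]

8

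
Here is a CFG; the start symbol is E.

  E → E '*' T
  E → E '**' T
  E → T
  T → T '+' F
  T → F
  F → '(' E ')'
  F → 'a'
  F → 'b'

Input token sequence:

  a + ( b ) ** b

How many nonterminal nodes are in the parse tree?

11

[E [E [T [T [F a]] + [F ( [E [T [F b]]] )]]] ** [T [F b]]]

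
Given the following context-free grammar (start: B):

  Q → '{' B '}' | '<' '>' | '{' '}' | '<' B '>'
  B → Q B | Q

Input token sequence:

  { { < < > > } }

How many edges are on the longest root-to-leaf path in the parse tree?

[B [Q { [B [Q { [B [Q < [B [Q < >]] >]] }]] }]]

8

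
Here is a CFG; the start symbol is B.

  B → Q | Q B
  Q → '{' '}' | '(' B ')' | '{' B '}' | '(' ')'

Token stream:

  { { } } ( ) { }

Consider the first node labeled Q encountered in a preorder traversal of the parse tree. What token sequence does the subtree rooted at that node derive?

[B [Q { [B [Q { }]] }] [B [Q ( )] [B [Q { }]]]]

{ { } }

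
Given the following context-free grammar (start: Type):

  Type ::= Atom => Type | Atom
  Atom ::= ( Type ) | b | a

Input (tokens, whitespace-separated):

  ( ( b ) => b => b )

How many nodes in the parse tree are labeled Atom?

[Type [Atom ( [Type [Atom ( [Type [Atom b]] )] => [Type [Atom b] => [Type [Atom b]]]] )]]

5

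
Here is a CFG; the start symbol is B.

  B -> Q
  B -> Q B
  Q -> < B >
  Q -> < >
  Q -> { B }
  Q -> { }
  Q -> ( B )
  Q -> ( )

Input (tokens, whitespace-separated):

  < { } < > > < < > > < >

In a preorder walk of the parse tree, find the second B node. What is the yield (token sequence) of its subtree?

{ } < >

[B [Q < [B [Q { }] [B [Q < >]]] >] [B [Q < [B [Q < >]] >] [B [Q < >]]]]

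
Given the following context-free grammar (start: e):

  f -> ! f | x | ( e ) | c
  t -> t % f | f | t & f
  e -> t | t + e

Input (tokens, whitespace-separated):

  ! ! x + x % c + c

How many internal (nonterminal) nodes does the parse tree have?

13

[e [t [f ! [f ! [f x]]]] + [e [t [t [f x]] % [f c]] + [e [t [f c]]]]]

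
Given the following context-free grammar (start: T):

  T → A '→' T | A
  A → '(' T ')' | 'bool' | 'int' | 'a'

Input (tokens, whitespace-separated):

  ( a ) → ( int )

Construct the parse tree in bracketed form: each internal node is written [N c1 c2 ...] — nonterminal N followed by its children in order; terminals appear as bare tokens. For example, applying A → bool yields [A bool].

[T [A ( [T [A a]] )] → [T [A ( [T [A int]] )]]]

T
A → T
( T ) → T
( A ) → T
( a ) → T
( a ) → A
( a ) → ( T )
( a ) → ( A )
( a ) → ( int )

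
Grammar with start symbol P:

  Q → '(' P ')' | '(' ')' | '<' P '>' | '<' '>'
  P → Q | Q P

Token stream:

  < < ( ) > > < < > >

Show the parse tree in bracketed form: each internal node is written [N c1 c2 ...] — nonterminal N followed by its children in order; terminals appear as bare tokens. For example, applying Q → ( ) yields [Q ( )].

[P [Q < [P [Q < [P [Q ( )]] >]] >] [P [Q < [P [Q < >]] >]]]

P
Q P
< P > P
< Q > P
< < P > > P
< < Q > > P
< < ( ) > > P
< < ( ) > > Q
< < ( ) > > < P >
< < ( ) > > < Q >
< < ( ) > > < < > >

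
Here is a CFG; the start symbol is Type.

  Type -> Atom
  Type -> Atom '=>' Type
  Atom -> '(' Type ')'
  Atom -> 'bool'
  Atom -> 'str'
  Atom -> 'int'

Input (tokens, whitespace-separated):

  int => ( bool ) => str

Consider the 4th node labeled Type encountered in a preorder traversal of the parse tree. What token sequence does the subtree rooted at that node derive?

str

[Type [Atom int] => [Type [Atom ( [Type [Atom bool]] )] => [Type [Atom str]]]]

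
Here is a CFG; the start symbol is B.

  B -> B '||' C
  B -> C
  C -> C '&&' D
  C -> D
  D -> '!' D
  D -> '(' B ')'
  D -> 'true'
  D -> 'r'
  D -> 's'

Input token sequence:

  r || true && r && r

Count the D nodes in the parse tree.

[B [B [C [D r]]] || [C [C [C [D true]] && [D r]] && [D r]]]

4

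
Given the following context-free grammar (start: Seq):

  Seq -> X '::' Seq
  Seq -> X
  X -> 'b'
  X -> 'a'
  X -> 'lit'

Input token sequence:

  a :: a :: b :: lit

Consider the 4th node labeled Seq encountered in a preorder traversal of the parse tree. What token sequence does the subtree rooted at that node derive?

lit

[Seq [X a] :: [Seq [X a] :: [Seq [X b] :: [Seq [X lit]]]]]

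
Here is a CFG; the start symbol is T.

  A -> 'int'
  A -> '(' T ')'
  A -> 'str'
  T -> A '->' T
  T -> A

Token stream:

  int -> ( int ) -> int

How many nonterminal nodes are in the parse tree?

8

[T [A int] -> [T [A ( [T [A int]] )] -> [T [A int]]]]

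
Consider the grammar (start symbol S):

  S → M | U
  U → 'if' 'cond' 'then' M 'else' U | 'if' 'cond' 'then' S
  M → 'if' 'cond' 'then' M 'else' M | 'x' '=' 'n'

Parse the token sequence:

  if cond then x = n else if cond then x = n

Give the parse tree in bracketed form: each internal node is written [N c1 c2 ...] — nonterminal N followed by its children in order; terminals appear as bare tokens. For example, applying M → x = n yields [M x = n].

[S [U if cond then [M x = n] else [U if cond then [S [M x = n]]]]]

S
U
if cond then M else U
if cond then x = n else U
if cond then x = n else if cond then S
if cond then x = n else if cond then M
if cond then x = n else if cond then x = n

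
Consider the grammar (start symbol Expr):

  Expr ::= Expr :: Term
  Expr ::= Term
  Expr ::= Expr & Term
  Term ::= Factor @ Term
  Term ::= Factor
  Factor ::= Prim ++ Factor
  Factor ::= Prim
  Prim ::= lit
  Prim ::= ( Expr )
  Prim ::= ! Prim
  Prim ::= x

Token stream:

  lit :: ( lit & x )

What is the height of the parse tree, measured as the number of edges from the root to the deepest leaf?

9

[Expr [Expr [Term [Factor [Prim lit]]]] :: [Term [Factor [Prim ( [Expr [Expr [Term [Factor [Prim lit]]]] & [Term [Factor [Prim x]]]] )]]]]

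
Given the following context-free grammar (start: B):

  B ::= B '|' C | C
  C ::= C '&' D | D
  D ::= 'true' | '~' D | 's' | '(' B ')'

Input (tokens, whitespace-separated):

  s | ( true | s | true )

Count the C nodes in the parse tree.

[B [B [C [D s]]] | [C [D ( [B [B [B [C [D true]]] | [C [D s]]] | [C [D true]]] )]]]

5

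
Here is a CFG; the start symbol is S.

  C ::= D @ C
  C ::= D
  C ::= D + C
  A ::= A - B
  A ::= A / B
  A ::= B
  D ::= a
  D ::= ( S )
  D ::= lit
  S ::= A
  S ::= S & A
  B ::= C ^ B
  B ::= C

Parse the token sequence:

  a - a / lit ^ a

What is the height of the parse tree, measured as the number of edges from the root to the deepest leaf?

7

[S [A [A [A [B [C [D a]]]] - [B [C [D a]]]] / [B [C [D lit]] ^ [B [C [D a]]]]]]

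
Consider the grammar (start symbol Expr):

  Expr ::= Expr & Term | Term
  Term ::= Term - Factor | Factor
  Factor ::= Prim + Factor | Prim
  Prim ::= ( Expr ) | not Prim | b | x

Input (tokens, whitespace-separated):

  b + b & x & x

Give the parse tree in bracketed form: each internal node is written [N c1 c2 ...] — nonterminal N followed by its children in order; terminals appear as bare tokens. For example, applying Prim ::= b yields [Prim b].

[Expr [Expr [Expr [Term [Factor [Prim b] + [Factor [Prim b]]]]] & [Term [Factor [Prim x]]]] & [Term [Factor [Prim x]]]]

Expr
Expr & Term
Expr & Term & Term
Term & Term & Term
Factor & Term & Term
Prim + Factor & Term & Term
b + Factor & Term & Term
b + Prim & Term & Term
b + b & Term & Term
b + b & Factor & Term
b + b & Prim & Term
b + b & x & Term
b + b & x & Factor
b + b & x & Prim
b + b & x & x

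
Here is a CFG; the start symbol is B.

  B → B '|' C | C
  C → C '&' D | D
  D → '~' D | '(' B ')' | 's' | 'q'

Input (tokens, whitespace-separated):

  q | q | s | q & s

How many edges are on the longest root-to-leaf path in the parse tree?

[B [B [B [B [C [D q]]] | [C [D q]]] | [C [D s]]] | [C [C [D q]] & [D s]]]

6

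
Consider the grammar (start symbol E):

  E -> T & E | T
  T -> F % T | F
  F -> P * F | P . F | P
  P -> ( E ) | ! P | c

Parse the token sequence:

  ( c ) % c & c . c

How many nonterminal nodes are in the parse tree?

17

[E [T [F [P ( [E [T [F [P c]]]] )]] % [T [F [P c]]]] & [E [T [F [P c] . [F [P c]]]]]]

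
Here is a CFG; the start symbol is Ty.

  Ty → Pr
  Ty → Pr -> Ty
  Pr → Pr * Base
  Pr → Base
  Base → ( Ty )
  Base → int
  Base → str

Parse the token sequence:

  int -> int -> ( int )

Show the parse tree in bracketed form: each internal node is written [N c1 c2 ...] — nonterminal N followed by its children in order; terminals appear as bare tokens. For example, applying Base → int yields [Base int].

[Ty [Pr [Base int]] -> [Ty [Pr [Base int]] -> [Ty [Pr [Base ( [Ty [Pr [Base int]]] )]]]]]

Ty
Pr -> Ty
Base -> Ty
int -> Ty
int -> Pr -> Ty
int -> Base -> Ty
int -> int -> Ty
int -> int -> Pr
int -> int -> Base
int -> int -> ( Ty )
int -> int -> ( Pr )
int -> int -> ( Base )
int -> int -> ( int )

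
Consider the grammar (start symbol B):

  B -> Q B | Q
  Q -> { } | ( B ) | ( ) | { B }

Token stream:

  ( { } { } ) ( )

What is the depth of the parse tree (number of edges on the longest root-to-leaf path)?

[B [Q ( [B [Q { }] [B [Q { }]]] )] [B [Q ( )]]]

5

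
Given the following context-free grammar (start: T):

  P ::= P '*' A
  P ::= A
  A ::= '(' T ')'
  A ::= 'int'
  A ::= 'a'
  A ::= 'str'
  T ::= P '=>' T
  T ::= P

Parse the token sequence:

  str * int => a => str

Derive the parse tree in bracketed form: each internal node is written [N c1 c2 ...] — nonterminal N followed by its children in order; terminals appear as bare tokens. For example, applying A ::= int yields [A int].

[T [P [P [A str]] * [A int]] => [T [P [A a]] => [T [P [A str]]]]]

T
P => T
P * A => T
A * A => T
str * A => T
str * int => T
str * int => P => T
str * int => A => T
str * int => a => T
str * int => a => P
str * int => a => A
str * int => a => str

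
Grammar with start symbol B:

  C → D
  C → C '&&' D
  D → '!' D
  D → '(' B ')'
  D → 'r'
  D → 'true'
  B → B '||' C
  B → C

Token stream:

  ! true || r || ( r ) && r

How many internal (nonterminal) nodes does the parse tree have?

[B [B [B [C [D ! [D true]]]] || [C [D r]]] || [C [C [D ( [B [C [D r]]] )]] && [D r]]]

15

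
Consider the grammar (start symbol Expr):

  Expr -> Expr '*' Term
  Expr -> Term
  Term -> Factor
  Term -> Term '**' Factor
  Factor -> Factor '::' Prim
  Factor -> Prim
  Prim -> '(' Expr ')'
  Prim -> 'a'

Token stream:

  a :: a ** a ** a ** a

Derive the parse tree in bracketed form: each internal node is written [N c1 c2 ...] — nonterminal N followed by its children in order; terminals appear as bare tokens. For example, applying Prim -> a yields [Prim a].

Expr
Term
Term ** Factor
Term ** Factor ** Factor
Term ** Factor ** Factor ** Factor
Factor ** Factor ** Factor ** Factor
Factor :: Prim ** Factor ** Factor ** Factor
Prim :: Prim ** Factor ** Factor ** Factor
a :: Prim ** Factor ** Factor ** Factor
a :: a ** Factor ** Factor ** Factor
a :: a ** Prim ** Factor ** Factor
a :: a ** a ** Factor ** Factor
a :: a ** a ** Prim ** Factor
a :: a ** a ** a ** Factor
a :: a ** a ** a ** Prim
a :: a ** a ** a ** a

[Expr [Term [Term [Term [Term [Factor [Factor [Prim a]] :: [Prim a]]] ** [Factor [Prim a]]] ** [Factor [Prim a]]] ** [Factor [Prim a]]]]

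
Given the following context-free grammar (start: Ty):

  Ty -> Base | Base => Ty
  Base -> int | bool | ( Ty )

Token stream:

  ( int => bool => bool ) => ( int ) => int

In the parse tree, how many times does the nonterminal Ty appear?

7

[Ty [Base ( [Ty [Base int] => [Ty [Base bool] => [Ty [Base bool]]]] )] => [Ty [Base ( [Ty [Base int]] )] => [Ty [Base int]]]]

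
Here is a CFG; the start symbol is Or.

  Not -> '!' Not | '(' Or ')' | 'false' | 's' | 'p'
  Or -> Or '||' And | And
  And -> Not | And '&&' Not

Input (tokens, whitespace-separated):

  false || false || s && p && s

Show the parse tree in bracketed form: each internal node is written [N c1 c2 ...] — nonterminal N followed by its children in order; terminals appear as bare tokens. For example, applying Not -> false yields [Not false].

Or
Or || And
Or || And || And
And || And || And
Not || And || And
false || And || And
false || Not || And
false || false || And
false || false || And && Not
false || false || And && Not && Not
false || false || Not && Not && Not
false || false || s && Not && Not
false || false || s && p && Not
false || false || s && p && s

[Or [Or [Or [And [Not false]]] || [And [Not false]]] || [And [And [And [Not s]] && [Not p]] && [Not s]]]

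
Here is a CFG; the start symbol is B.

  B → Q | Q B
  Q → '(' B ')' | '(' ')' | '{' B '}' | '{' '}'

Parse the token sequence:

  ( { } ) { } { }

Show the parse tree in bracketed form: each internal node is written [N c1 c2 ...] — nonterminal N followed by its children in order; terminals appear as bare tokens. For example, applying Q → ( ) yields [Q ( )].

[B [Q ( [B [Q { }]] )] [B [Q { }] [B [Q { }]]]]

B
Q B
( B ) B
( Q ) B
( { } ) B
( { } ) Q B
( { } ) { } B
( { } ) { } Q
( { } ) { } { }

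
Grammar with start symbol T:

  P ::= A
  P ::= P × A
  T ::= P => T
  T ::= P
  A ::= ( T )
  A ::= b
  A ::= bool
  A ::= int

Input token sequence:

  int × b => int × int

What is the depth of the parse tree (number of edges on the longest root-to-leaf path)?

[T [P [P [A int]] × [A b]] => [T [P [P [A int]] × [A int]]]]

5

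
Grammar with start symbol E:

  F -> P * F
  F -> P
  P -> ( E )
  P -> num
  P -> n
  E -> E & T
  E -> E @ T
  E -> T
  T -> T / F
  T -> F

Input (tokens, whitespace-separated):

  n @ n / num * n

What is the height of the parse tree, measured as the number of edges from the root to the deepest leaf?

5

[E [E [T [F [P n]]]] @ [T [T [F [P n]]] / [F [P num] * [F [P n]]]]]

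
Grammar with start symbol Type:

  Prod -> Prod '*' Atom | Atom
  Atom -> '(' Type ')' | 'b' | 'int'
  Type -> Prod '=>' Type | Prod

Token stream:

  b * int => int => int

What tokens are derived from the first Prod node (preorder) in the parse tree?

b * int

[Type [Prod [Prod [Atom b]] * [Atom int]] => [Type [Prod [Atom int]] => [Type [Prod [Atom int]]]]]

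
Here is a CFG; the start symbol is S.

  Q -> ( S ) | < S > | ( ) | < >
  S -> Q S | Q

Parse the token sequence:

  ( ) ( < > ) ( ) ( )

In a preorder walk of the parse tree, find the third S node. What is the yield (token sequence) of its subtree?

[S [Q ( )] [S [Q ( [S [Q < >]] )] [S [Q ( )] [S [Q ( )]]]]]

< >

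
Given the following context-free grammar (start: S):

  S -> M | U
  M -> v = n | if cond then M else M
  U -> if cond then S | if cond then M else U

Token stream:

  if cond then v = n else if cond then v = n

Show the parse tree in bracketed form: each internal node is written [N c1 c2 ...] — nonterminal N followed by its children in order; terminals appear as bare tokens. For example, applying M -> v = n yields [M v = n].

[S [U if cond then [M v = n] else [U if cond then [S [M v = n]]]]]

S
U
if cond then M else U
if cond then v = n else U
if cond then v = n else if cond then S
if cond then v = n else if cond then M
if cond then v = n else if cond then v = n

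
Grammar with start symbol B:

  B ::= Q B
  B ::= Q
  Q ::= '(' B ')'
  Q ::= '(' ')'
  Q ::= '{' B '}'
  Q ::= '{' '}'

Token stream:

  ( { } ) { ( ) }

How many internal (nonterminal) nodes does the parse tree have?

[B [Q ( [B [Q { }]] )] [B [Q { [B [Q ( )]] }]]]

8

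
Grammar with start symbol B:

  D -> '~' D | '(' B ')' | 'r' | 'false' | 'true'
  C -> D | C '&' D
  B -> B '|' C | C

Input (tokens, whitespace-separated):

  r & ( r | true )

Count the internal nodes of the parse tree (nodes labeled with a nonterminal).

11

[B [C [C [D r]] & [D ( [B [B [C [D r]]] | [C [D true]]] )]]]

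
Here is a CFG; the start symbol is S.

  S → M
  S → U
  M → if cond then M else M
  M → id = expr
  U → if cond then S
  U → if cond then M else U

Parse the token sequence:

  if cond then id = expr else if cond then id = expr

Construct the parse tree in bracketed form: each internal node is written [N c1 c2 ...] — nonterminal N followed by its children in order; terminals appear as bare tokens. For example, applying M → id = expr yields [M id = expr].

S
U
if cond then M else U
if cond then id = expr else U
if cond then id = expr else if cond then S
if cond then id = expr else if cond then M
if cond then id = expr else if cond then id = expr

[S [U if cond then [M id = expr] else [U if cond then [S [M id = expr]]]]]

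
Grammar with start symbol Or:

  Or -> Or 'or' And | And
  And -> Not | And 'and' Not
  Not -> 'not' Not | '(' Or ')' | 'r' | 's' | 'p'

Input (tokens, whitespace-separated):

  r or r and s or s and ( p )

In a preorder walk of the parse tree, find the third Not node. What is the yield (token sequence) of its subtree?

s

[Or [Or [Or [And [Not r]]] or [And [And [Not r]] and [Not s]]] or [And [And [Not s]] and [Not ( [Or [And [Not p]]] )]]]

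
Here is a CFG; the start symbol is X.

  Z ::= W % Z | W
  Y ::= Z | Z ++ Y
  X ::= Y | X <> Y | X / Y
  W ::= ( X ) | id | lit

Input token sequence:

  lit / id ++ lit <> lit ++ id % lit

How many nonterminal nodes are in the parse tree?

20

[X [X [X [Y [Z [W lit]]]] / [Y [Z [W id]] ++ [Y [Z [W lit]]]]] <> [Y [Z [W lit]] ++ [Y [Z [W id] % [Z [W lit]]]]]]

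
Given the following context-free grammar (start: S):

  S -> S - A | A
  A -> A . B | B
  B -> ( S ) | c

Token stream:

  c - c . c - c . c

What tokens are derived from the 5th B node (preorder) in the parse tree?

c

[S [S [S [A [B c]]] - [A [A [B c]] . [B c]]] - [A [A [B c]] . [B c]]]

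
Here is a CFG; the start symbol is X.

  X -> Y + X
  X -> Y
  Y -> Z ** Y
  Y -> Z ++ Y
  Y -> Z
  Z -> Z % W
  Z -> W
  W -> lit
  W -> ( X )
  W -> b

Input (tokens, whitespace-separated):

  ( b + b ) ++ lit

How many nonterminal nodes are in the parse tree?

15

[X [Y [Z [W ( [X [Y [Z [W b]]] + [X [Y [Z [W b]]]]] )]] ++ [Y [Z [W lit]]]]]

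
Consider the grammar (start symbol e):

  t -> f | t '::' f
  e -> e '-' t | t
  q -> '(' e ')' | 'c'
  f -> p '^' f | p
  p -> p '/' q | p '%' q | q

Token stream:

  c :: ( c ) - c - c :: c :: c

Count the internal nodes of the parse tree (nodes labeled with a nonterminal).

[e [e [e [t [t [f [p [q c]]]] :: [f [p [q ( [e [t [f [p [q c]]]]] )]]]]] - [t [f [p [q c]]]]] - [t [t [t [f [p [q c]]]] :: [f [p [q c]]]] :: [f [p [q c]]]]]

32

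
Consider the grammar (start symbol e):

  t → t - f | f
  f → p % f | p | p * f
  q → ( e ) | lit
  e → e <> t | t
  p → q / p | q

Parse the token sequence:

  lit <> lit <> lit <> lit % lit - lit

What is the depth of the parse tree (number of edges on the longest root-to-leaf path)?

[e [e [e [e [t [f [p [q lit]]]]] <> [t [f [p [q lit]]]]] <> [t [f [p [q lit]]]]] <> [t [t [f [p [q lit]] % [f [p [q lit]]]]] - [f [p [q lit]]]]]

8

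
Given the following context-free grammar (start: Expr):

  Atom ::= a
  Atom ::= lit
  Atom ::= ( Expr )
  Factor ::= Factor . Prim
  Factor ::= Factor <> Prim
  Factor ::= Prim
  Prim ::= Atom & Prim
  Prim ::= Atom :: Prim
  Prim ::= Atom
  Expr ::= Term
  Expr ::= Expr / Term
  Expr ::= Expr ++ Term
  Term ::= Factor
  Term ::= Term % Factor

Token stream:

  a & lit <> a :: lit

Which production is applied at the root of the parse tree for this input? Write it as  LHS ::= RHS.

[Expr [Term [Factor [Factor [Prim [Atom a] & [Prim [Atom lit]]]] <> [Prim [Atom a] :: [Prim [Atom lit]]]]]]

Expr ::= Term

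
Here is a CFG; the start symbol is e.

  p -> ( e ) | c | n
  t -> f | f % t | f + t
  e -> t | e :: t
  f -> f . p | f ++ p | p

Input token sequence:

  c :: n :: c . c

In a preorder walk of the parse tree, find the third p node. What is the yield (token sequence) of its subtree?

c

[e [e [e [t [f [p c]]]] :: [t [f [p n]]]] :: [t [f [f [p c]] . [p c]]]]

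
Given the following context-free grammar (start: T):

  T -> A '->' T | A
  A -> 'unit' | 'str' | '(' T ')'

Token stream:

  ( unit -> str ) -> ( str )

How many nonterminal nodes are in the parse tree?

[T [A ( [T [A unit] -> [T [A str]]] )] -> [T [A ( [T [A str]] )]]]

10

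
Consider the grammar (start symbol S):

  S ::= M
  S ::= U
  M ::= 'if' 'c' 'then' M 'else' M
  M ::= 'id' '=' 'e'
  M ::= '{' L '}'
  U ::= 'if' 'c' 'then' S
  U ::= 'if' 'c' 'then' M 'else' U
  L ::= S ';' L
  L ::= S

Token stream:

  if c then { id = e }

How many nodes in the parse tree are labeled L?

1

[S [U if c then [S [M { [L [S [M id = e]]] }]]]]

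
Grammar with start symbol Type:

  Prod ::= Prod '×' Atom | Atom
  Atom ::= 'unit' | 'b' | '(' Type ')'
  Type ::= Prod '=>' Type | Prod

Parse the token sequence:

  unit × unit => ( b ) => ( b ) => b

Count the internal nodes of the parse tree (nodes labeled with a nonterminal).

[Type [Prod [Prod [Atom unit]] × [Atom unit]] => [Type [Prod [Atom ( [Type [Prod [Atom b]]] )]] => [Type [Prod [Atom ( [Type [Prod [Atom b]]] )]] => [Type [Prod [Atom b]]]]]]

20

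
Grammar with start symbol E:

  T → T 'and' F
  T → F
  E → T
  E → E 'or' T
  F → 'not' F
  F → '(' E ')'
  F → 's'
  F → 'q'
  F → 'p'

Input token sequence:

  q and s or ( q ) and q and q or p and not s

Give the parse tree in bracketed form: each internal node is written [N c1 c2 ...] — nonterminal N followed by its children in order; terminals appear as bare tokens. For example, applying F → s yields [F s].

E
E or T
E or T or T
T or T or T
T and F or T or T
F and F or T or T
q and F or T or T
q and s or T or T
q and s or T and F or T
q and s or T and F and F or T
q and s or F and F and F or T
q and s or ( E ) and F and F or T
q and s or ( T ) and F and F or T
q and s or ( F ) and F and F or T
q and s or ( q ) and F and F or T
q and s or ( q ) and q and F or T
q and s or ( q ) and q and q or T
q and s or ( q ) and q and q or T and F
q and s or ( q ) and q and q or F and F
q and s or ( q ) and q and q or p and F
q and s or ( q ) and q and q or p and not F
q and s or ( q ) and q and q or p and not s

[E [E [E [T [T [F q]] and [F s]]] or [T [T [T [F ( [E [T [F q]]] )]] and [F q]] and [F q]]] or [T [T [F p]] and [F not [F s]]]]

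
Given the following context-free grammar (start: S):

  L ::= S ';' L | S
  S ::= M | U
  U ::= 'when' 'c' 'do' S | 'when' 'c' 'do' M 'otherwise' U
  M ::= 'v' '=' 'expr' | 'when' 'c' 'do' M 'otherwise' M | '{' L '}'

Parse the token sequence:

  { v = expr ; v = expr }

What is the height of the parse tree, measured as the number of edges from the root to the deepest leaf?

[S [M { [L [S [M v = expr]] ; [L [S [M v = expr]]]] }]]

6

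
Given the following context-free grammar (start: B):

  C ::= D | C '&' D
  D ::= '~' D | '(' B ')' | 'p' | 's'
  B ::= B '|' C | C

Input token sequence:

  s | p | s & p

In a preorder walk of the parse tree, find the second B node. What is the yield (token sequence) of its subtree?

[B [B [B [C [D s]]] | [C [D p]]] | [C [C [D s]] & [D p]]]

s | p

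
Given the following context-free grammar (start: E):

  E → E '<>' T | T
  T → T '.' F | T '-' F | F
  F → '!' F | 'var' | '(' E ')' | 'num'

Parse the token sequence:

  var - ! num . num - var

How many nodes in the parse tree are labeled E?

1

[E [T [T [T [T [F var]] - [F ! [F num]]] . [F num]] - [F var]]]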